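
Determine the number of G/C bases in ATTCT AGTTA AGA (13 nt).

Scanning the sequence gives T=5, A=5, G=2, C=1.
G+C = 2 + 1 = 3

3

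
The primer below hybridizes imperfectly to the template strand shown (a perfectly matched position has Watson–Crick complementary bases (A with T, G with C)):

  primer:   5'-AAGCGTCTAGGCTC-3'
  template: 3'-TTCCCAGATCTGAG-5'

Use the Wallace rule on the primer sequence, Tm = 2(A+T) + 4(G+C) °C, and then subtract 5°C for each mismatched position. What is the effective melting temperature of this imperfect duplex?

Primer base counts: A=3, T=3, G=4, C=4 → A+T=6, G+C=8
Perfect-match Tm = 2(6) + 4(8) = 12 + 32 = 44°C
Mismatches (positions where the bases are not complementary): 2 (at positions 4, 11)
Effective Tm = 44 − 2×5 = 44 − 10 = 34°C

34°C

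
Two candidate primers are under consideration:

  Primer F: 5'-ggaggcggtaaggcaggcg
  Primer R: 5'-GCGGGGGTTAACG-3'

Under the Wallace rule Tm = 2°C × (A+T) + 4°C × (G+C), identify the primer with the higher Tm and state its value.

Primer F: A+T=5, G+C=14 → Tm = 2(5)+4(14) = 66°C
Primer R: A+T=4, G+C=9 → Tm = 2(4)+4(9) = 44°C
66°C vs 44°C → primer F is higher.

Primer F, 66°C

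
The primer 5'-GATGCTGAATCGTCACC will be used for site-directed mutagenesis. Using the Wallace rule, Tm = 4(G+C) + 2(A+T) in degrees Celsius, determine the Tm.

52°C

Base counts: A=4, G=4, C=5, T=4
So N_AT = 8 and N_GC = 9.
Tm = 4·9 + 2·8 = 36 + 16 = 52°C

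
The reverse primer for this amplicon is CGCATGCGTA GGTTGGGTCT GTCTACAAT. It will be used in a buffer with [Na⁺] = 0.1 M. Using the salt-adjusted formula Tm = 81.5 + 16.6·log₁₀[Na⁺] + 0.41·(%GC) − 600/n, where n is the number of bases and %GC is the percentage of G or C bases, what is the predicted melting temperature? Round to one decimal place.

Length n = 29. A=5, C=6, T=9, G=9
G+C = 15, so %GC = 15/29 × 100 = 51.724%
Salt term: 16.6 × (-1) = -16.6
GC term: 0.41 × 51.724 = 21.207; length term: −600/29 = −20.69
Tm = 81.5 + (-16.6) + 21.207 − 20.69 = 65.417 → 65.4°C

65.4°C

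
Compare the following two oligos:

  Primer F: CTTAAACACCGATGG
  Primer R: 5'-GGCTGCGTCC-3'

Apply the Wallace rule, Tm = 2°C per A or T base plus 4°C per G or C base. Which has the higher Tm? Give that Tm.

Primer F: A+T=8, G+C=7 → Tm = 2(8)+4(7) = 44°C
Primer R: A+T=2, G+C=8 → Tm = 2(2)+4(8) = 36°C
44°C vs 36°C → primer F is higher.

Primer F, 44°C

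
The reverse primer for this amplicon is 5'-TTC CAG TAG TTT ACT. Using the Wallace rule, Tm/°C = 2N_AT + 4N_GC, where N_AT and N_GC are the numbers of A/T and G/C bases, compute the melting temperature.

C=3, G=2, T=7, A=3
AT pairs contribute 10, GC pairs contribute 5.
Tm = 2×10 + 4×5 = 40°C

40°C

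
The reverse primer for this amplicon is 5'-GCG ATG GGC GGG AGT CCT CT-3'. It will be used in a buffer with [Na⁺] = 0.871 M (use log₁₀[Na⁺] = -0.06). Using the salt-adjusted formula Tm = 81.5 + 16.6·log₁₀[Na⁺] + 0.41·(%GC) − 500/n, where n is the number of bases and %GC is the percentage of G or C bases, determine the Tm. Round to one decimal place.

Length n = 20. Base counts: T=4, C=5, G=9, A=2
G+C = 14, so %GC = 14/20 × 100 = 70%
Salt term: 16.6 × (-0.06) = -0.996
GC term: 0.41 × 70 = 28.7; length term: −500/20 = −25
Tm = 81.5 + (-0.996) + 28.7 − 25 = 84.204 → 84.2°C

84.2°C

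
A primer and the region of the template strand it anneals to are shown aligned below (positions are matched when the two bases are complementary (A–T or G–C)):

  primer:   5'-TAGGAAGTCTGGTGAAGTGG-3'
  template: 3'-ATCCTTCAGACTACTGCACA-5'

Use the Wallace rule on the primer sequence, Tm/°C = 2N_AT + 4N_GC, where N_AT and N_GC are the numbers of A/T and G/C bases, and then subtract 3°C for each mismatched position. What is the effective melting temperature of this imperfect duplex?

51°C

Primer base counts: A=5, T=5, G=9, C=1 → A+T=10, G+C=10
Perfect-match Tm = 2(10) + 4(10) = 20 + 40 = 60°C
Mismatches (positions where the bases are not complementary): 3 (at positions 12, 16, 20)
Effective Tm = 60 − 3×3 = 60 − 9 = 51°C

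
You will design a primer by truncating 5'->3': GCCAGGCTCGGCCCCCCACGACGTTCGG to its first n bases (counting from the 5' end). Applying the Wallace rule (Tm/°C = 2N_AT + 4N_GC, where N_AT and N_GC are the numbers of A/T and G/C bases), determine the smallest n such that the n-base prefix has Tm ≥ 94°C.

n = 27

First 26 bases: GCCAGGCTCGGCCCCCCACGACGTTC → Tm = 92°C (< 94°C)
First 27 bases: GCCAGGCTCGGCCCCCCACGACGTTCG → Tm = 96°C (≥ 94°C)
Each additional base adds 2°C (A/T) or 4°C (G/C), so Tm is non-decreasing in n; n = 27 is the first length to reach 94°C.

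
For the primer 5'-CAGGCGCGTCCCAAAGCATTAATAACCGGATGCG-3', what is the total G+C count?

Scanning the sequence gives G=9, C=10, T=5, A=10.
Total G or C: 9 + 10 = 19

19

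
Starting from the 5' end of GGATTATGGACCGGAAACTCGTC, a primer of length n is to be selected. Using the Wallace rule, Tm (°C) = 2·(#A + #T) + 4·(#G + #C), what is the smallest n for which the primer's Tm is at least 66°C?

n = 22

First 21 bases: GGATTATGGACCGGAAACTCG → Tm = 64°C (< 66°C)
First 22 bases: GGATTATGGACCGGAAACTCGT → Tm = 66°C (≥ 66°C)
Since every base adds ≥2°C, Tm only increases with n, so the threshold is first crossed at n = 22.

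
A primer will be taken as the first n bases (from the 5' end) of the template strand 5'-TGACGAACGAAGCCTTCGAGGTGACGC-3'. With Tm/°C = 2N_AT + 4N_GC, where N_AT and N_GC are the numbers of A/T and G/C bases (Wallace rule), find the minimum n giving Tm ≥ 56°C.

n = 18

First 17 bases: TGACGAACGAAGCCTTC → Tm = 52°C (< 56°C)
First 18 bases: TGACGAACGAAGCCTTCG → Tm = 56°C (≥ 56°C)
Since every base adds ≥2°C, Tm only increases with n, so the threshold is first crossed at n = 18.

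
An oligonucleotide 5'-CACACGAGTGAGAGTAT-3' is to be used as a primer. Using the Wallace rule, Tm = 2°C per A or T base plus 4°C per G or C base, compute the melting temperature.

50°C

G=5, C=3, A=6, T=3
So N_AT = 9 and N_GC = 8.
Tm = 4·8 + 2·9 = 32 + 18 = 50°C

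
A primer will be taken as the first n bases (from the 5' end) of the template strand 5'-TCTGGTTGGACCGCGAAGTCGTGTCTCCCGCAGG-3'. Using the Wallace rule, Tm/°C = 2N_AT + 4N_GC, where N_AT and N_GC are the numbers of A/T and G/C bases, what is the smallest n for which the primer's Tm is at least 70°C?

First 21 bases: TCTGGTTGGACCGCGAAGTCG → Tm = 68°C (< 70°C)
First 22 bases: TCTGGTTGGACCGCGAAGTCGT → Tm = 70°C (≥ 70°C)
Each additional base adds 2°C (A/T) or 4°C (G/C), so Tm is non-decreasing in n; n = 22 is the first length to reach 70°C.

n = 22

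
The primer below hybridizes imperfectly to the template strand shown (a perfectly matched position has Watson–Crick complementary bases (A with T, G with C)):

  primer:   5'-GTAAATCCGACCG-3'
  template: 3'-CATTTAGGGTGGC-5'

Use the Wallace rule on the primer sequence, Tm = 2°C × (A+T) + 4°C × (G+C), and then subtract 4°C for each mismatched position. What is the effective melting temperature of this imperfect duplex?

36°C

Primer base counts: A=4, T=2, G=3, C=4 → A+T=6, G+C=7
Perfect-match Tm = 2(6) + 4(7) = 12 + 28 = 40°C
Mismatches (positions where the bases are not complementary): 1 (at position 9)
Effective Tm = 40 − 1×4 = 40 − 4 = 36°C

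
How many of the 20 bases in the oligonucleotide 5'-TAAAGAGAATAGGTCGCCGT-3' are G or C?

T=4, G=6, A=7, C=3
Total G or C: 6 + 3 = 9

9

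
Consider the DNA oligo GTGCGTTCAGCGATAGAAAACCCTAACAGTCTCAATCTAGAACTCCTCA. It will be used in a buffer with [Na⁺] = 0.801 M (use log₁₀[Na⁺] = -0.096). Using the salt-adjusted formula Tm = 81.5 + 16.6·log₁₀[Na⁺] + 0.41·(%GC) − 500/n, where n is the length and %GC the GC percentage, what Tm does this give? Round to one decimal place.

88.1°C

Length n = 49. Base counts: C=14, T=11, A=16, G=8
G+C = 22, so %GC = 22/49 × 100 = 44.898%
Salt term: 16.6 × (-0.096) = -1.594
GC term: 0.41 × 44.898 = 18.408; length term: −500/49 = −10.204
Tm = 81.5 + (-1.594) + 18.408 − 10.204 = 88.11 → 88.1°C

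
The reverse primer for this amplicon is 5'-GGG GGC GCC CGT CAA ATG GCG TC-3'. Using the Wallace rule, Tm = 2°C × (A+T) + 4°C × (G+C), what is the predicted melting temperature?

80°C

Counting bases: G=10, C=7, A=3, T=3
So N_AT = 6 and N_GC = 17.
Tm = 2(6) + 4(17) = 12 + 68 = 80°C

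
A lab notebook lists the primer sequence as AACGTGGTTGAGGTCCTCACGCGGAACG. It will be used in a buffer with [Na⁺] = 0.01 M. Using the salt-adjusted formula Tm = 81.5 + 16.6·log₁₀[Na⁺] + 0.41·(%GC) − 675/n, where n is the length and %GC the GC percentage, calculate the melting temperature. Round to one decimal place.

49.1°C

Length n = 28. Scanning the sequence gives A=6, G=10, C=7, T=5.
G+C = 17, so %GC = 17/28 × 100 = 60.714%
Salt term: 16.6 × (-2) = -33.2
GC term: 0.41 × 60.714 = 24.893; length term: −675/28 = −24.107
Tm = 81.5 + (-33.2) + 24.893 − 24.107 = 49.086 → 49.1°C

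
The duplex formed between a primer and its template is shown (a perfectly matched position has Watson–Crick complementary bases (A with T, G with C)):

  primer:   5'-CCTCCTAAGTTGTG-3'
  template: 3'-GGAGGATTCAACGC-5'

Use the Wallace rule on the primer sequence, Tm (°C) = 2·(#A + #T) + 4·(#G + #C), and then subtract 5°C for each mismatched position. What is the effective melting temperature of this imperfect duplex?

Primer base counts: A=2, T=5, G=3, C=4 → A+T=7, G+C=7
Perfect-match Tm = 2(7) + 4(7) = 14 + 28 = 42°C
Mismatches (positions where the bases are not complementary): 1 (at position 13)
Effective Tm = 42 − 1×5 = 42 − 5 = 37°C

37°C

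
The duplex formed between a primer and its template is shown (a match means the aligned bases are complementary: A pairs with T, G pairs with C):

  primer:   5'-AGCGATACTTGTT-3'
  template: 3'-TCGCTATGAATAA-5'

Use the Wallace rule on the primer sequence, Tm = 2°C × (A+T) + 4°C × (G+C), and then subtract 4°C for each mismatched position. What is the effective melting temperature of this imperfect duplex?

Primer base counts: A=3, T=5, G=3, C=2 → A+T=8, G+C=5
Perfect-match Tm = 2(8) + 4(5) = 16 + 20 = 36°C
Mismatches (positions where the bases are not complementary): 1 (at position 11)
Effective Tm = 36 − 1×4 = 36 − 4 = 32°C

32°C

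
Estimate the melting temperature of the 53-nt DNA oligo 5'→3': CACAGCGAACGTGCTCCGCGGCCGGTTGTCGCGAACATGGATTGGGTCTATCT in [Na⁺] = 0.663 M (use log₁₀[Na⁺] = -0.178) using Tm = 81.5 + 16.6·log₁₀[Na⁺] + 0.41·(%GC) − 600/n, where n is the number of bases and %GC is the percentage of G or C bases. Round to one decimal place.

Length n = 53. A=9, G=17, C=15, T=12
G+C = 32, so %GC = 32/53 × 100 = 60.377%
Salt term: 16.6 × (-0.178) = -2.955
GC term: 0.41 × 60.377 = 24.755; length term: −600/53 = −11.321
Tm = 81.5 + (-2.955) + 24.755 − 11.321 = 91.979 → 92.0°C

92.0°C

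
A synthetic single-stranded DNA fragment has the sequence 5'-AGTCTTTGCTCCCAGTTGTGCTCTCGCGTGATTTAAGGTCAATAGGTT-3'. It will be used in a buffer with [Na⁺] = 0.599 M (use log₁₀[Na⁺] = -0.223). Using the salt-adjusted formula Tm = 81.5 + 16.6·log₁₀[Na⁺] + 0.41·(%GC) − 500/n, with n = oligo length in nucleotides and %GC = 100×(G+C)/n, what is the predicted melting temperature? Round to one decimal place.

86.2°C

Length n = 48. T=18, C=10, G=12, A=8
G+C = 22, so %GC = 22/48 × 100 = 45.833%
Salt term: 16.6 × (-0.223) = -3.702
GC term: 0.41 × 45.833 = 18.792; length term: −500/48 = −10.417
Tm = 81.5 + (-3.702) + 18.792 − 10.417 = 86.173 → 86.2°C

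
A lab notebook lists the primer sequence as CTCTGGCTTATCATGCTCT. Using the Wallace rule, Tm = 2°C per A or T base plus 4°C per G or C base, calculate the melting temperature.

56°C

G=3, A=2, C=6, T=8
A+T = 10, G+C = 9
Tm = 4·9 + 2·10 = 36 + 20 = 56°C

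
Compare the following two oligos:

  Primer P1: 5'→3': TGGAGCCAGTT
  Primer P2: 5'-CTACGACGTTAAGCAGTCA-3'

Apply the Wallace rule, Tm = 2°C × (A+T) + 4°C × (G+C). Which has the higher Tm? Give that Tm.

Primer P2, 56°C

Primer P1: A+T=5, G+C=6 → Tm = 2(5)+4(6) = 34°C
Primer P2: A+T=10, G+C=9 → Tm = 2(10)+4(9) = 56°C
34°C vs 56°C → primer P2 is higher.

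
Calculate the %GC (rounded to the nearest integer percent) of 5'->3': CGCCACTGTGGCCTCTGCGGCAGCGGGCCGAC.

78%

Scanning the sequence gives G=12, T=4, C=13, A=3.
G+C = 12 + 13 = 25 out of 32 bases
%GC = 25/32 × 100 = 78.12% ≈ 78%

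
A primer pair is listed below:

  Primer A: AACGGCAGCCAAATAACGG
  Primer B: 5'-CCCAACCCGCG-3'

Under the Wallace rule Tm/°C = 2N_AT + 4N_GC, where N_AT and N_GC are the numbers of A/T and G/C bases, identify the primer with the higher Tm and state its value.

Primer A: A+T=9, G+C=10 → Tm = 2(9)+4(10) = 58°C
Primer B: A+T=2, G+C=9 → Tm = 2(2)+4(9) = 40°C
58°C vs 40°C → primer A is higher.

Primer A, 58°C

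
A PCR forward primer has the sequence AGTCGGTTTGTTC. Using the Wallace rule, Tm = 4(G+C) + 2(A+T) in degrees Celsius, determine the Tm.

C=2, G=4, T=6, A=1
A+T = 7, G+C = 6
Tm = 4·6 + 2·7 = 24 + 14 = 38°C

38°C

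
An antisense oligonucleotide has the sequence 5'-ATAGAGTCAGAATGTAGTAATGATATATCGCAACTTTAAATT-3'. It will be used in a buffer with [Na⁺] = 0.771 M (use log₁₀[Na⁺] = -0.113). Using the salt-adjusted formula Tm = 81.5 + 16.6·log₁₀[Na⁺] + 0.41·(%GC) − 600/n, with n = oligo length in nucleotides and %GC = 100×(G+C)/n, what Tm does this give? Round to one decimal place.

Length n = 42. Scanning the sequence gives A=17, T=14, G=7, C=4.
G+C = 11, so %GC = 11/42 × 100 = 26.19%
Salt term: 16.6 × (-0.113) = -1.876
GC term: 0.41 × 26.19 = 10.738; length term: −600/42 = −14.286
Tm = 81.5 + (-1.876) + 10.738 − 14.286 = 76.076 → 76.1°C

76.1°C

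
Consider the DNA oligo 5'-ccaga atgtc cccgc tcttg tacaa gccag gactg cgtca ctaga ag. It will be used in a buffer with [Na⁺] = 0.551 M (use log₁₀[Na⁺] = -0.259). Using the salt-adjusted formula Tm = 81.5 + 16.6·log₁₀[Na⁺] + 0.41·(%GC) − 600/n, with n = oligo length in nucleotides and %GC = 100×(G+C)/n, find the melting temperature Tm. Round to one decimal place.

Length n = 47. Counting bases: T=9, A=12, C=15, G=11
G+C = 26, so %GC = 26/47 × 100 = 55.319%
Salt term: 16.6 × (-0.259) = -4.299
GC term: 0.41 × 55.319 = 22.681; length term: −600/47 = −12.766
Tm = 81.5 + (-4.299) + 22.681 − 12.766 = 87.116 → 87.1°C

87.1°C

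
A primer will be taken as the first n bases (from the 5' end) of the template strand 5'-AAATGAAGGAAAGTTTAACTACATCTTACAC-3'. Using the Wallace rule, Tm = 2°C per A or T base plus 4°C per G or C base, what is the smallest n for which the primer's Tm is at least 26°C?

n = 10

First 9 bases: AAATGAAGG → Tm = 24°C (< 26°C)
First 10 bases: AAATGAAGGA → Tm = 26°C (≥ 26°C)
Each additional base adds 2°C (A/T) or 4°C (G/C), so Tm is non-decreasing in n; n = 10 is the first length to reach 26°C.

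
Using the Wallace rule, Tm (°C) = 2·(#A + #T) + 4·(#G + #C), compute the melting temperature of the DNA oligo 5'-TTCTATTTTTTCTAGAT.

40°C

Base counts: C=2, G=1, A=3, T=11
So N_AT = 14 and N_GC = 3.
Tm = 2(14) + 4(3) = 28 + 12 = 40°C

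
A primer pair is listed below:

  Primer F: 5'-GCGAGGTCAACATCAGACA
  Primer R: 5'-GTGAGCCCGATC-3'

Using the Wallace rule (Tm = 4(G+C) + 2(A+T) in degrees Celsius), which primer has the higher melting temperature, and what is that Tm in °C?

Primer F, 58°C

Primer F: A+T=9, G+C=10 → Tm = 2(9)+4(10) = 58°C
Primer R: A+T=4, G+C=8 → Tm = 2(4)+4(8) = 40°C
58°C vs 40°C → primer F is higher.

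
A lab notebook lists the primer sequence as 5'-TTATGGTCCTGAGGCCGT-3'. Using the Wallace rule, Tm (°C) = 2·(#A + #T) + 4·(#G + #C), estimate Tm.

Base counts: C=4, A=2, G=6, T=6
So N_AT = 8 and N_GC = 10.
Tm = 2(8) + 4(10) = 16 + 40 = 56°C

56°C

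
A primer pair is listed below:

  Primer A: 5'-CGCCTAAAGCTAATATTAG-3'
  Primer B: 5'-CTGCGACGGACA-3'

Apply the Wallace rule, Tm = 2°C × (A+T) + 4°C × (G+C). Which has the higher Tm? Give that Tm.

Primer A: A+T=12, G+C=7 → Tm = 2(12)+4(7) = 52°C
Primer B: A+T=4, G+C=8 → Tm = 2(4)+4(8) = 40°C
52°C vs 40°C → primer A is higher.

Primer A, 52°C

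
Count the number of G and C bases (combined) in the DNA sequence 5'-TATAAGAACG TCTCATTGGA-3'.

7

T=6, G=4, A=7, C=3
Total G or C: 4 + 3 = 7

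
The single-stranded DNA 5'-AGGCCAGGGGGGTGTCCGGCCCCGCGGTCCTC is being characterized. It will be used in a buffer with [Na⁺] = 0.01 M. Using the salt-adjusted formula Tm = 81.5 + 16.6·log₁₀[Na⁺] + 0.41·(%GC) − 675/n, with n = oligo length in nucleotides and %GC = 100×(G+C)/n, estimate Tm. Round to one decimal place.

60.5°C

Length n = 32. Base counts: C=12, G=14, A=2, T=4
G+C = 26, so %GC = 26/32 × 100 = 81.25%
Salt term: 16.6 × (-2) = -33.2
GC term: 0.41 × 81.25 = 33.312; length term: −675/32 = −21.094
Tm = 81.5 + (-33.2) + 33.312 − 21.094 = 60.518 → 60.5°C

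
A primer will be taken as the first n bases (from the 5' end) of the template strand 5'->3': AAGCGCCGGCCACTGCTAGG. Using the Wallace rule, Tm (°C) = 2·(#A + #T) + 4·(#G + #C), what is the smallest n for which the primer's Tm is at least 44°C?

First 12 bases: AAGCGCCGGCCA → Tm = 42°C (< 44°C)
First 13 bases: AAGCGCCGGCCAC → Tm = 46°C (≥ 44°C)
Since every base adds ≥2°C, Tm only increases with n, so the threshold is first crossed at n = 13.

n = 13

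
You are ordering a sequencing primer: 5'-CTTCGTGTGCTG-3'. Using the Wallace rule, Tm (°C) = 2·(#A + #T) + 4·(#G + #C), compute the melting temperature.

Counting bases: G=4, T=5, C=3, A=0
A+T = 5, G+C = 7
Tm = 2×5 + 4×7 = 38°C

38°C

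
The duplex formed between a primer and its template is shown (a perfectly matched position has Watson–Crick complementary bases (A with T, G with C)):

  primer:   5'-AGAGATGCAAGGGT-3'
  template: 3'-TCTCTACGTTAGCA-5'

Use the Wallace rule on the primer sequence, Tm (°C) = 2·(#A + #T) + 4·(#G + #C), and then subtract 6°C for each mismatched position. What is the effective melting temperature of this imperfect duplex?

Primer base counts: A=5, T=2, G=6, C=1 → A+T=7, G+C=7
Perfect-match Tm = 2(7) + 4(7) = 14 + 28 = 42°C
Mismatches (positions where the bases are not complementary): 2 (at positions 11, 12)
Effective Tm = 42 − 2×6 = 42 − 12 = 30°C

30°C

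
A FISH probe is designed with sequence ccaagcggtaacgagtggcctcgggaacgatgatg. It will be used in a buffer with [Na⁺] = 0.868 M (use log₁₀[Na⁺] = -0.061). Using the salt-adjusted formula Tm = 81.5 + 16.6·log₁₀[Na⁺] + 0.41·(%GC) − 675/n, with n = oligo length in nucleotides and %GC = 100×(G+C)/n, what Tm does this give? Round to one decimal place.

Length n = 35. Base counts: G=13, C=8, T=5, A=9
G+C = 21, so %GC = 21/35 × 100 = 60%
Salt term: 16.6 × (-0.061) = -1.013
GC term: 0.41 × 60 = 24.6; length term: −675/35 = −19.286
Tm = 81.5 + (-1.013) + 24.6 − 19.286 = 85.801 → 85.8°C

85.8°C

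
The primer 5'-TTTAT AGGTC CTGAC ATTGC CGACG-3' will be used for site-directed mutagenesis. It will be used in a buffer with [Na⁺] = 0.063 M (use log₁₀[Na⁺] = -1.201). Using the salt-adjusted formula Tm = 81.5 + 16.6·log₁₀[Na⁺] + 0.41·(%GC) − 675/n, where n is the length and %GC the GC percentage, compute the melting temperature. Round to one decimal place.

54.2°C

Length n = 25. G=6, C=6, T=8, A=5
G+C = 12, so %GC = 12/25 × 100 = 48%
Salt term: 16.6 × (-1.201) = -19.937
GC term: 0.41 × 48 = 19.68; length term: −675/25 = −27
Tm = 81.5 + (-19.937) + 19.68 − 27 = 54.243 → 54.2°C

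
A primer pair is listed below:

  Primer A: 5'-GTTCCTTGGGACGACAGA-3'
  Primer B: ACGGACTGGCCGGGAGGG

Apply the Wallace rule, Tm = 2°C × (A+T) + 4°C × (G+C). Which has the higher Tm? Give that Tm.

Primer B, 64°C

Primer A: A+T=8, G+C=10 → Tm = 2(8)+4(10) = 56°C
Primer B: A+T=4, G+C=14 → Tm = 2(4)+4(14) = 64°C
56°C vs 64°C → primer B is higher.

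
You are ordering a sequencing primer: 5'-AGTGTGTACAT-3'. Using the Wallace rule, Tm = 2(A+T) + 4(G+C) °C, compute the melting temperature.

Base counts: A=3, G=3, T=4, C=1
So N_AT = 7 and N_GC = 4.
Tm = 2(7) + 4(4) = 14 + 16 = 30°C

30°C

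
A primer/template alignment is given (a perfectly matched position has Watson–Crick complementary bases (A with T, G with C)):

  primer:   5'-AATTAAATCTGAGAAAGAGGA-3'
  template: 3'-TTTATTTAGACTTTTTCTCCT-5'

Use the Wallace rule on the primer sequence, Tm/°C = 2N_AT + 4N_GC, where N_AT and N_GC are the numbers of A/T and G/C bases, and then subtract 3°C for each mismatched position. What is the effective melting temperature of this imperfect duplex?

48°C

Primer base counts: A=11, T=4, G=5, C=1 → A+T=15, G+C=6
Perfect-match Tm = 2(15) + 4(6) = 30 + 24 = 54°C
Mismatches (positions where the bases are not complementary): 2 (at positions 3, 13)
Effective Tm = 54 − 2×3 = 54 − 6 = 48°C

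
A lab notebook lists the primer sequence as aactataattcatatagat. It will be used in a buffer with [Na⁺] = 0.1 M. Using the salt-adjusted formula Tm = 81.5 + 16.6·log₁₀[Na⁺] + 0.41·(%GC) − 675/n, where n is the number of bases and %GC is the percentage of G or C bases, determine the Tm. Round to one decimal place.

Length n = 19. C=2, A=9, G=1, T=7
G+C = 3, so %GC = 3/19 × 100 = 15.789%
Salt term: 16.6 × (-1) = -16.6
GC term: 0.41 × 15.789 = 6.473; length term: −675/19 = −35.526
Tm = 81.5 + (-16.6) + 6.473 − 35.526 = 35.847 → 35.8°C

35.8°C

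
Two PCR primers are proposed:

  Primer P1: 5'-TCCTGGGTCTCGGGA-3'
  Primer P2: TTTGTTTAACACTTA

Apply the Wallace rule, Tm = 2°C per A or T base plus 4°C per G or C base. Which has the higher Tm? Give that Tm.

Primer P1: A+T=5, G+C=10 → Tm = 2(5)+4(10) = 50°C
Primer P2: A+T=12, G+C=3 → Tm = 2(12)+4(3) = 36°C
50°C vs 36°C → primer P1 is higher.

Primer P1, 50°C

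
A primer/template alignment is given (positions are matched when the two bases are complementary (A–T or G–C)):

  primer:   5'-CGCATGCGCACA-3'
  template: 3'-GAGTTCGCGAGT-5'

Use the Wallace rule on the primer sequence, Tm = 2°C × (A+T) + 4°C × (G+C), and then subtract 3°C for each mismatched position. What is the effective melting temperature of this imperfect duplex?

Primer base counts: A=3, T=1, G=3, C=5 → A+T=4, G+C=8
Perfect-match Tm = 2(4) + 4(8) = 8 + 32 = 40°C
Mismatches (positions where the bases are not complementary): 3 (at positions 2, 5, 10)
Effective Tm = 40 − 3×3 = 40 − 9 = 31°C

31°C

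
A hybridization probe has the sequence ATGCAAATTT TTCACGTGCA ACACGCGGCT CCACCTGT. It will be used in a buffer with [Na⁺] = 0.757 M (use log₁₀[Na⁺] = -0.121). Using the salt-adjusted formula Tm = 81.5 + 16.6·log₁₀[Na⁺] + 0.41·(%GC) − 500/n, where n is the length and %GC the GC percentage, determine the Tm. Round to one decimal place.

86.8°C

Length n = 38. T=10, A=9, G=7, C=12
G+C = 19, so %GC = 19/38 × 100 = 50%
Salt term: 16.6 × (-0.121) = -2.009
GC term: 0.41 × 50 = 20.5; length term: −500/38 = −13.158
Tm = 81.5 + (-2.009) + 20.5 − 13.158 = 86.833 → 86.8°C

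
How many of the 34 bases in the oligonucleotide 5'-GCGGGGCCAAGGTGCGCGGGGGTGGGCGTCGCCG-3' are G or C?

Scanning the sequence gives A=2, T=3, G=20, C=9.
G+C = 20 + 9 = 29

29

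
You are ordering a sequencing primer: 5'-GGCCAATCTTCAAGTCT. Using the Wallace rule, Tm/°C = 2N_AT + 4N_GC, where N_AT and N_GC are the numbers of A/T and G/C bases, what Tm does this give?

T=5, A=4, G=3, C=5
A+T = 9, G+C = 8
Tm = 2×9 + 4×8 = 50°C

50°C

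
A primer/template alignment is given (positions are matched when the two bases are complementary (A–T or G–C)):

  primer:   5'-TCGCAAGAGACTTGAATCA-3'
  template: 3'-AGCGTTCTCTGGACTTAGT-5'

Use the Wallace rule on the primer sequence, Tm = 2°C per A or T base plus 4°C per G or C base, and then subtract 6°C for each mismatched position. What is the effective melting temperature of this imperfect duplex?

48°C

Primer base counts: A=7, T=4, G=4, C=4 → A+T=11, G+C=8
Perfect-match Tm = 2(11) + 4(8) = 22 + 32 = 54°C
Mismatches (positions where the bases are not complementary): 1 (at position 12)
Effective Tm = 54 − 1×6 = 54 − 6 = 48°C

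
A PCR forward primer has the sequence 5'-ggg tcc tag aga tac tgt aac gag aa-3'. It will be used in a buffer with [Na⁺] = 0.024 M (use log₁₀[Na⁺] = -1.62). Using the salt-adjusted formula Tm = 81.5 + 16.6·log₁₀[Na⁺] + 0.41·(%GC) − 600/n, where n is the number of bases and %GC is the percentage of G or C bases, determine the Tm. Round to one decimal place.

Length n = 26. C=4, T=5, G=8, A=9
G+C = 12, so %GC = 12/26 × 100 = 46.154%
Salt term: 16.6 × (-1.62) = -26.892
GC term: 0.41 × 46.154 = 18.923; length term: −600/26 = −23.077
Tm = 81.5 + (-26.892) + 18.923 − 23.077 = 50.454 → 50.5°C

50.5°C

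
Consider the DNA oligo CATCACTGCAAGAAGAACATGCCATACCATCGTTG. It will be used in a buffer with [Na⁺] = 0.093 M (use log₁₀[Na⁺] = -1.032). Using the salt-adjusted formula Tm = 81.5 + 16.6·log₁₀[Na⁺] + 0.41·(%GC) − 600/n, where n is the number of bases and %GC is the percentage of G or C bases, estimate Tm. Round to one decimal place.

Length n = 35. C=10, G=6, A=12, T=7
G+C = 16, so %GC = 16/35 × 100 = 45.714%
Salt term: 16.6 × (-1.032) = -17.131
GC term: 0.41 × 45.714 = 18.743; length term: −600/35 = −17.143
Tm = 81.5 + (-17.131) + 18.743 − 17.143 = 65.969 → 66.0°C

66.0°C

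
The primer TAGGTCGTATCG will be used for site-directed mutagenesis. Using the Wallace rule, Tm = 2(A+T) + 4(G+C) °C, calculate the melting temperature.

Scanning the sequence gives A=2, C=2, G=4, T=4.
A+T = 6, G+C = 6
Tm = 2(6) + 4(6) = 12 + 24 = 36°C

36°C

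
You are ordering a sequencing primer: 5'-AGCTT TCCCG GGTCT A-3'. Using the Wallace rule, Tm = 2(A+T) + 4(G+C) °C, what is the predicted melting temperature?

Counting bases: G=4, A=2, T=5, C=5
So N_AT = 7 and N_GC = 9.
Tm = 2(7) + 4(9) = 14 + 36 = 50°C

50°C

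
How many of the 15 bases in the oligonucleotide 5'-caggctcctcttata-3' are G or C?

7

Scanning the sequence gives G=2, C=5, A=3, T=5.
Total G or C: 2 + 5 = 7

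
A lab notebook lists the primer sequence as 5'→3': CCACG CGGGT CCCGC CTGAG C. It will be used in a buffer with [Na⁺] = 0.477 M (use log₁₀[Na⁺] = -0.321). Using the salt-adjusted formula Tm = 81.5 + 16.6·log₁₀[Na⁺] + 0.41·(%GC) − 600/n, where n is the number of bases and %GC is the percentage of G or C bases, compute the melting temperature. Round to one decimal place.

80.8°C

Length n = 21. A=2, C=10, G=7, T=2
G+C = 17, so %GC = 17/21 × 100 = 80.952%
Salt term: 16.6 × (-0.321) = -5.329
GC term: 0.41 × 80.952 = 33.19; length term: −600/21 = −28.571
Tm = 81.5 + (-5.329) + 33.19 − 28.571 = 80.79 → 80.8°C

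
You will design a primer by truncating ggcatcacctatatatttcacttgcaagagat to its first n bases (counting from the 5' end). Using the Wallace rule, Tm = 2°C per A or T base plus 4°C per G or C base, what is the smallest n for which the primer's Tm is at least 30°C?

First 8 bases: GGCATCAC → Tm = 26°C (< 30°C)
First 9 bases: GGCATCACC → Tm = 30°C (≥ 30°C)
Each additional base adds 2°C (A/T) or 4°C (G/C), so Tm is non-decreasing in n; n = 9 is the first length to reach 30°C.

n = 9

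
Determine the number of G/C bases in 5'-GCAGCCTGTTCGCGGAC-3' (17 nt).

Scanning the sequence gives C=6, T=3, A=2, G=6.
Total G or C: 6 + 6 = 12

12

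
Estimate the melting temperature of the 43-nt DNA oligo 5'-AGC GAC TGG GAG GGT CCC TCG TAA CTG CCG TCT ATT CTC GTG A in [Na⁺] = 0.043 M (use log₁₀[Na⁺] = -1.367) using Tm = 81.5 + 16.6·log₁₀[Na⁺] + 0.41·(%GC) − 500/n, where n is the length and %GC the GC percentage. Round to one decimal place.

Length n = 43. Scanning the sequence gives C=12, T=11, G=13, A=7.
G+C = 25, so %GC = 25/43 × 100 = 58.14%
Salt term: 16.6 × (-1.367) = -22.692
GC term: 0.41 × 58.14 = 23.837; length term: −500/43 = −11.628
Tm = 81.5 + (-22.692) + 23.837 − 11.628 = 71.017 → 71.0°C

71.0°C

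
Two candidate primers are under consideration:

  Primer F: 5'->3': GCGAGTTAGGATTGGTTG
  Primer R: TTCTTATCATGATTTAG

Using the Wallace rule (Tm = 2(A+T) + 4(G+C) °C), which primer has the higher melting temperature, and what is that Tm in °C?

Primer F, 54°C

Primer F: A+T=9, G+C=9 → Tm = 2(9)+4(9) = 54°C
Primer R: A+T=13, G+C=4 → Tm = 2(13)+4(4) = 42°C
54°C vs 42°C → primer F is higher.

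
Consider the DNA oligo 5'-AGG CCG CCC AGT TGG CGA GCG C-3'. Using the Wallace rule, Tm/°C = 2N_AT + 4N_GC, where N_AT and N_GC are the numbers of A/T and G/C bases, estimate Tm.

A=3, C=8, T=2, G=9
So N_AT = 5 and N_GC = 17.
Tm = 2(5) + 4(17) = 10 + 68 = 78°C

78°C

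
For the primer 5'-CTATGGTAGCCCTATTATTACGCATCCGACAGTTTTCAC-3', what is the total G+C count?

17

A=9, T=13, G=6, C=11
Total G or C: 6 + 11 = 17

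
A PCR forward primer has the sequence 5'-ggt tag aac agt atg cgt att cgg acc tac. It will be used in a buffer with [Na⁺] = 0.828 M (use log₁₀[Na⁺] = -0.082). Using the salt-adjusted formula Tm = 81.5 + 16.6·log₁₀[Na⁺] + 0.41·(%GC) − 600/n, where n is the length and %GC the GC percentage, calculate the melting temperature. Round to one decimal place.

79.3°C

Length n = 30. C=6, T=8, A=8, G=8
G+C = 14, so %GC = 14/30 × 100 = 46.667%
Salt term: 16.6 × (-0.082) = -1.361
GC term: 0.41 × 46.667 = 19.133; length term: −600/30 = −20
Tm = 81.5 + (-1.361) + 19.133 − 20 = 79.272 → 79.3°C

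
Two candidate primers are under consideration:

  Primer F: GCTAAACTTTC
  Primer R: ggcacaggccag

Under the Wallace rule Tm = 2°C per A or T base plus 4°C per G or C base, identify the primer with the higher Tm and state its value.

Primer R, 42°C

Primer F: A+T=7, G+C=4 → Tm = 2(7)+4(4) = 30°C
Primer R: A+T=3, G+C=9 → Tm = 2(3)+4(9) = 42°C
30°C vs 42°C → primer R is higher.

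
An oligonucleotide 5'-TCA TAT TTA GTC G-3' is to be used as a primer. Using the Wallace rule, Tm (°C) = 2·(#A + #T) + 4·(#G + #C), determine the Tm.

34°C

Base counts: C=2, A=3, T=6, G=2
A+T = 9, G+C = 4
Tm = 4·4 + 2·9 = 16 + 18 = 34°C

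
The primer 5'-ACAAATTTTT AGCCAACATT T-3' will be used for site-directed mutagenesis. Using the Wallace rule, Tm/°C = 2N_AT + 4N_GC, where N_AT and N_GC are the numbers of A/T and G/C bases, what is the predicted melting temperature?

52°C

G=1, C=4, T=8, A=8
So N_AT = 16 and N_GC = 5.
Tm = 2×16 + 4×5 = 52°C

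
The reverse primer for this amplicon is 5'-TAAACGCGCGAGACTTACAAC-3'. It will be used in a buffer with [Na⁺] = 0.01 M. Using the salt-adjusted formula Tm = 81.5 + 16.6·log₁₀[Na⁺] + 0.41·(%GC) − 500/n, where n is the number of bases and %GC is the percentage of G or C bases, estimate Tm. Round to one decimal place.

44.0°C

Length n = 21. G=4, A=8, T=3, C=6
G+C = 10, so %GC = 10/21 × 100 = 47.619%
Salt term: 16.6 × (-2) = -33.2
GC term: 0.41 × 47.619 = 19.524; length term: −500/21 = −23.81
Tm = 81.5 + (-33.2) + 19.524 − 23.81 = 44.014 → 44.0°C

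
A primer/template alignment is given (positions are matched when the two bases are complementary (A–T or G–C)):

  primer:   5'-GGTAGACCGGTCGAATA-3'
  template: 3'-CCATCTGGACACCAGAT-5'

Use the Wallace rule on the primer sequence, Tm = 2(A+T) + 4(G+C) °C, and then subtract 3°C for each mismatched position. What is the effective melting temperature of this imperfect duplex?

40°C

Primer base counts: A=5, T=3, G=6, C=3 → A+T=8, G+C=9
Perfect-match Tm = 2(8) + 4(9) = 16 + 36 = 52°C
Mismatches (positions where the bases are not complementary): 4 (at positions 9, 12, 14, 15)
Effective Tm = 52 − 4×3 = 52 − 12 = 40°C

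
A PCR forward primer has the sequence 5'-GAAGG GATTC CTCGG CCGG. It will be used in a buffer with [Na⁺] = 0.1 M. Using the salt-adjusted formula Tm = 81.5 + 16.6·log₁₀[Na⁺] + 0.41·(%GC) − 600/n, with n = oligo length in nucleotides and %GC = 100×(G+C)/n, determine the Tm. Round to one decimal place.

61.4°C

Length n = 19. Base counts: G=8, A=3, T=3, C=5
G+C = 13, so %GC = 13/19 × 100 = 68.421%
Salt term: 16.6 × (-1) = -16.6
GC term: 0.41 × 68.421 = 28.053; length term: −600/19 = −31.579
Tm = 81.5 + (-16.6) + 28.053 − 31.579 = 61.374 → 61.4°C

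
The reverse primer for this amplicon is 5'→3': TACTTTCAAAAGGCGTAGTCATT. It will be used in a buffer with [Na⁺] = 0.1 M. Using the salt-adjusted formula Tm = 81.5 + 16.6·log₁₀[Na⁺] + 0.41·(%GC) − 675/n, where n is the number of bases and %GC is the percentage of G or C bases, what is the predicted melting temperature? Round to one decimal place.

Length n = 23. Counting bases: T=8, G=4, A=7, C=4
G+C = 8, so %GC = 8/23 × 100 = 34.783%
Salt term: 16.6 × (-1) = -16.6
GC term: 0.41 × 34.783 = 14.261; length term: −675/23 = −29.348
Tm = 81.5 + (-16.6) + 14.261 − 29.348 = 49.813 → 49.8°C

49.8°C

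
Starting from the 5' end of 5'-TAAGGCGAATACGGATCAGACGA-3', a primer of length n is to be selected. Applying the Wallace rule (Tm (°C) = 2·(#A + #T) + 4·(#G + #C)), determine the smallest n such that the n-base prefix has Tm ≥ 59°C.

n = 21

First 20 bases: TAAGGCGAATACGGATCAGA → Tm = 58°C (< 59°C)
First 21 bases: TAAGGCGAATACGGATCAGAC → Tm = 62°C (≥ 59°C)
Since every base adds ≥2°C, Tm only increases with n, so the threshold is first crossed at n = 21.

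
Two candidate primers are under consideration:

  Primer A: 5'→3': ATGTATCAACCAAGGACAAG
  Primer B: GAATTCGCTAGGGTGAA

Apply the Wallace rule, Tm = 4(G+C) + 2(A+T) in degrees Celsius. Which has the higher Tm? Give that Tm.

Primer A: A+T=12, G+C=8 → Tm = 2(12)+4(8) = 56°C
Primer B: A+T=9, G+C=8 → Tm = 2(9)+4(8) = 50°C
56°C vs 50°C → primer A is higher.

Primer A, 56°C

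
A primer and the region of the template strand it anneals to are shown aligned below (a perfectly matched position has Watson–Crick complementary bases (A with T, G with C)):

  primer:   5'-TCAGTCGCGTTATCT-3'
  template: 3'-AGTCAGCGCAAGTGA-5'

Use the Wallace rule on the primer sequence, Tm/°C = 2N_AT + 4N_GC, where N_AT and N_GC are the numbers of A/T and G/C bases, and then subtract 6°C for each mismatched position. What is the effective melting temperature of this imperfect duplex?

Primer base counts: A=2, T=6, G=3, C=4 → A+T=8, G+C=7
Perfect-match Tm = 2(8) + 4(7) = 16 + 28 = 44°C
Mismatches (positions where the bases are not complementary): 2 (at positions 12, 13)
Effective Tm = 44 − 2×6 = 44 − 12 = 32°C

32°C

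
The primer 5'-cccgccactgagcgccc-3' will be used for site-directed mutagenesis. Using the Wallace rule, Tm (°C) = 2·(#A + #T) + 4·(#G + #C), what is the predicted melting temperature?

62°C

C=10, T=1, G=4, A=2
So N_AT = 3 and N_GC = 14.
Tm = 4·14 + 2·3 = 56 + 6 = 62°C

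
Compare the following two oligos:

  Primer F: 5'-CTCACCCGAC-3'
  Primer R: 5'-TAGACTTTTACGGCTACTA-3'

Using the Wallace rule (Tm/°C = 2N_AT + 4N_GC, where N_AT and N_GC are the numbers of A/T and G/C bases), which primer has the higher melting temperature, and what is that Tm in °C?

Primer R, 52°C

Primer F: A+T=3, G+C=7 → Tm = 2(3)+4(7) = 34°C
Primer R: A+T=12, G+C=7 → Tm = 2(12)+4(7) = 52°C
34°C vs 52°C → primer R is higher.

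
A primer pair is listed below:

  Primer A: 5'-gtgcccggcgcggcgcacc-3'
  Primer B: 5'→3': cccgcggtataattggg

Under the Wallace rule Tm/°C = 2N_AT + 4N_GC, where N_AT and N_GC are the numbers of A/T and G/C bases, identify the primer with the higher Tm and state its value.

Primer A, 72°C

Primer A: A+T=2, G+C=17 → Tm = 2(2)+4(17) = 72°C
Primer B: A+T=7, G+C=10 → Tm = 2(7)+4(10) = 54°C
72°C vs 54°C → primer A is higher.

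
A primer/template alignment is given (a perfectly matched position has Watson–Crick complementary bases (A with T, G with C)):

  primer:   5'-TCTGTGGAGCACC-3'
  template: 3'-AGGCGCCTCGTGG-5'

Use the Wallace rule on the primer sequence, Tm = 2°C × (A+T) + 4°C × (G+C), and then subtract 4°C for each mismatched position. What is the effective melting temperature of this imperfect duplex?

34°C

Primer base counts: A=2, T=3, G=4, C=4 → A+T=5, G+C=8
Perfect-match Tm = 2(5) + 4(8) = 10 + 32 = 42°C
Mismatches (positions where the bases are not complementary): 2 (at positions 3, 5)
Effective Tm = 42 − 2×4 = 42 − 8 = 34°C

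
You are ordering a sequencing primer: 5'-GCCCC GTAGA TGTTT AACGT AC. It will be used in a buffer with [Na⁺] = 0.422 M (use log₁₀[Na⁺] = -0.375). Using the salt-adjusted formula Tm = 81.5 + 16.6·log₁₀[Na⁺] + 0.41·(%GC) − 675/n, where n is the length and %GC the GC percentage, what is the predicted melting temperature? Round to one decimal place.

65.1°C

Length n = 22. Base counts: A=5, C=6, T=6, G=5
G+C = 11, so %GC = 11/22 × 100 = 50%
Salt term: 16.6 × (-0.375) = -6.225
GC term: 0.41 × 50 = 20.5; length term: −675/22 = −30.682
Tm = 81.5 + (-6.225) + 20.5 − 30.682 = 65.093 → 65.1°C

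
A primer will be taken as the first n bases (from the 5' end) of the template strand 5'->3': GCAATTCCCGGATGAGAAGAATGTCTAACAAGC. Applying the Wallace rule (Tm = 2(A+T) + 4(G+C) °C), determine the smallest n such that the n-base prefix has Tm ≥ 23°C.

n = 8

First 7 bases: GCAATTC → Tm = 20°C (< 23°C)
First 8 bases: GCAATTCC → Tm = 24°C (≥ 23°C)
Since every base adds ≥2°C, Tm only increases with n, so the threshold is first crossed at n = 8.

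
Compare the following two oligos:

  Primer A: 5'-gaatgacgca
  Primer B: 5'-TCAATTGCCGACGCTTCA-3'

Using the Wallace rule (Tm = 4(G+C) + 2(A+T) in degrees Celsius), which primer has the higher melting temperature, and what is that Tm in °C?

Primer B, 54°C

Primer A: A+T=5, G+C=5 → Tm = 2(5)+4(5) = 30°C
Primer B: A+T=9, G+C=9 → Tm = 2(9)+4(9) = 54°C
30°C vs 54°C → primer B is higher.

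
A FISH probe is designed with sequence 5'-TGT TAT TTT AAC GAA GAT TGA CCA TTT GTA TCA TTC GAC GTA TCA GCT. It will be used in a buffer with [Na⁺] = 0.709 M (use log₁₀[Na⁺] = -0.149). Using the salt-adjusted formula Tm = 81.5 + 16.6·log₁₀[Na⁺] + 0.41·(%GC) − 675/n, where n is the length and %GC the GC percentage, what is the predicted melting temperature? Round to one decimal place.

Length n = 48. Base counts: G=8, A=13, T=19, C=8
G+C = 16, so %GC = 16/48 × 100 = 33.333%
Salt term: 16.6 × (-0.149) = -2.473
GC term: 0.41 × 33.333 = 13.667; length term: −675/48 = −14.062
Tm = 81.5 + (-2.473) + 13.667 − 14.062 = 78.632 → 78.6°C

78.6°C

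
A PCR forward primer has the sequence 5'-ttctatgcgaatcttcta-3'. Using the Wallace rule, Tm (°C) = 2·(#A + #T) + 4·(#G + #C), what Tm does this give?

Base counts: T=8, C=4, A=4, G=2
A+T = 12, G+C = 6
Tm = 4·6 + 2·12 = 24 + 24 = 48°C

48°C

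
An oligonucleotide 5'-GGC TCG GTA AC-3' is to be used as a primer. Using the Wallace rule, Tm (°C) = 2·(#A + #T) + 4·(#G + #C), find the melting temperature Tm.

Counting bases: G=4, A=2, T=2, C=3
AT pairs contribute 4, GC pairs contribute 7.
Tm = 2(4) + 4(7) = 8 + 28 = 36°C

36°C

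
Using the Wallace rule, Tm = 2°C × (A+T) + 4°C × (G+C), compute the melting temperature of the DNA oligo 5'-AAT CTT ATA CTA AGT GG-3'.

Scanning the sequence gives T=6, A=6, G=3, C=2.
AT pairs contribute 12, GC pairs contribute 5.
Tm = 4·5 + 2·12 = 20 + 24 = 44°C

44°C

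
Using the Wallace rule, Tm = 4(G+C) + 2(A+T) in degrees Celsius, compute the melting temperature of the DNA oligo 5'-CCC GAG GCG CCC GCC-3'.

58°C

Scanning the sequence gives A=1, G=5, T=0, C=9.
A+T = 1, G+C = 14
Tm = 4·14 + 2·1 = 56 + 2 = 58°C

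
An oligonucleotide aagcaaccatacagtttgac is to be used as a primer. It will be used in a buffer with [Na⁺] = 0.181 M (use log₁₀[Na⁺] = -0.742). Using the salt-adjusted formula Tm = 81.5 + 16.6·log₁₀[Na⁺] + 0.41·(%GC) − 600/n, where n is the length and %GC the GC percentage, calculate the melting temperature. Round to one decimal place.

Length n = 20. Base counts: G=3, C=5, T=4, A=8
G+C = 8, so %GC = 8/20 × 100 = 40%
Salt term: 16.6 × (-0.742) = -12.317
GC term: 0.41 × 40 = 16.4; length term: −600/20 = −30
Tm = 81.5 + (-12.317) + 16.4 − 30 = 55.583 → 55.6°C

55.6°C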